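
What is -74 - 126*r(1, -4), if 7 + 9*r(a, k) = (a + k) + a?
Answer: 52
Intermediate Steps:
r(a, k) = -7/9 + k/9 + 2*a/9 (r(a, k) = -7/9 + ((a + k) + a)/9 = -7/9 + (k + 2*a)/9 = -7/9 + (k/9 + 2*a/9) = -7/9 + k/9 + 2*a/9)
-74 - 126*r(1, -4) = -74 - 126*(-7/9 + (⅑)*(-4) + (2/9)*1) = -74 - 126*(-7/9 - 4/9 + 2/9) = -74 - 126*(-1) = -74 + 126 = 52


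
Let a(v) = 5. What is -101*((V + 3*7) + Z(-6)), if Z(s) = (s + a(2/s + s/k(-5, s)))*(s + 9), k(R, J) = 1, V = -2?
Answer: -1616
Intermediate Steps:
Z(s) = (5 + s)*(9 + s) (Z(s) = (s + 5)*(s + 9) = (5 + s)*(9 + s))
-101*((V + 3*7) + Z(-6)) = -101*((-2 + 3*7) + (45 + (-6)² + 14*(-6))) = -101*((-2 + 21) + (45 + 36 - 84)) = -101*(19 - 3) = -101*16 = -1616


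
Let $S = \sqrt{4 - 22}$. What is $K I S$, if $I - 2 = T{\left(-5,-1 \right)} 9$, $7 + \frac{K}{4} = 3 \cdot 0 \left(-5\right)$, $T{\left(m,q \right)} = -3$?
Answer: $2100 i \sqrt{2} \approx 2969.8 i$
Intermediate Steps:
$K = -28$ ($K = -28 + 4 \cdot 3 \cdot 0 \left(-5\right) = -28 + 4 \cdot 0 \left(-5\right) = -28 + 4 \cdot 0 = -28 + 0 = -28$)
$S = 3 i \sqrt{2}$ ($S = \sqrt{-18} = 3 i \sqrt{2} \approx 4.2426 i$)
$I = -25$ ($I = 2 - 27 = -25$)
$K I S = \left(-28\right) \left(-25\right) 3 i \sqrt{2} = 700 \cdot 3 i \sqrt{2} = 2100 i \sqrt{2}$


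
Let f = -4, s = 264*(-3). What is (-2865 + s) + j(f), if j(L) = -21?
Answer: -3678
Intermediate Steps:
s = -792
(-2865 + s) + j(f) = (-2865 - 792) - 21 = -3657 - 21 = -3678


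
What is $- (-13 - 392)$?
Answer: $405$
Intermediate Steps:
$- (-13 - 392) = \left(-1\right) \left(-405\right) = 405$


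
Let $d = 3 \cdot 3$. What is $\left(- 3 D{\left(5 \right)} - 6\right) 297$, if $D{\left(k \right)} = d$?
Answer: $-9801$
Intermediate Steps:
$d = 9$
$D{\left(k \right)} = 9$
$\left(- 3 D{\left(5 \right)} - 6\right) 297 = \left(\left(-3\right) 9 - 6\right) 297 = \left(-27 - 6\right) 297 = \left(-33\right) 297 = -9801$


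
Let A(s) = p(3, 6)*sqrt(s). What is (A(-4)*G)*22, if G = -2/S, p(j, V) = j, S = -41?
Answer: 264*I/41 ≈ 6.439*I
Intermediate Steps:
G = 2/41 (G = -2/(-41) = -2*(-1/41) = 2/41 ≈ 0.048781)
A(s) = 3*sqrt(s)
(A(-4)*G)*22 = ((3*sqrt(-4))*(2/41))*22 = ((3*(2*I))*(2/41))*22 = ((6*I)*(2/41))*22 = (12*I/41)*22 = 264*I/41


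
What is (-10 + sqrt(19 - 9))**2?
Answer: (10 - sqrt(10))**2 ≈ 46.754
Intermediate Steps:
(-10 + sqrt(19 - 9))**2 = (-10 + sqrt(10))**2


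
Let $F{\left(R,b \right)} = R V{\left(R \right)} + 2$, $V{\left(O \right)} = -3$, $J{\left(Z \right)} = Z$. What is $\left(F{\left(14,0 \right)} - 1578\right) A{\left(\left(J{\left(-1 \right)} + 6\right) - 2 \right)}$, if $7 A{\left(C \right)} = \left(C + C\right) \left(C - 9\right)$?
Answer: $\frac{58248}{7} \approx 8321.1$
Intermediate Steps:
$A{\left(C \right)} = \frac{2 C \left(-9 + C\right)}{7}$ ($A{\left(C \right)} = \frac{\left(C + C\right) \left(C - 9\right)}{7} = \frac{2 C \left(-9 + C\right)}{7}$)
$F{\left(R,b \right)} = 2 - 3 R$ ($F{\left(R,b \right)} = R \left(-3\right) + 2 = - 3 R + 2 = 2 - 3 R$)
$\left(F{\left(14,0 \right)} - 1578\right) A{\left(\left(J{\left(-1 \right)} + 6\right) - 2 \right)} = \left(\left(2 - 42\right) - 1578\right) \frac{2 \left(\left(-1 + 6\right) - 2\right) \left(-9 + \left(\left(-1 + 6\right) - 2\right)\right)}{7} = \left(\left(2 - 42\right) - 1578\right) \frac{2 \left(5 - 2\right) \left(-9 + \left(5 - 2\right)\right)}{7} = \left(-40 - 1578\right) \frac{2}{7} \cdot 3 \left(-9 + 3\right) = - 1618 \cdot \frac{2}{7} \cdot 3 \left(-6\right) = \left(-1618\right) \left(- \frac{36}{7}\right) = \frac{58248}{7}$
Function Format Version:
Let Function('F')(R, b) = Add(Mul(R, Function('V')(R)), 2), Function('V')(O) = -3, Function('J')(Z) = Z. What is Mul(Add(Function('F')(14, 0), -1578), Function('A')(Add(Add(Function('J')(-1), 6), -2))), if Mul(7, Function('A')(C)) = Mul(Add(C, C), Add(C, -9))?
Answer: Rational(58248, 7) ≈ 8321.1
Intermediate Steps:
Function('A')(C) = Mul(Rational(2, 7), C, Add(-9, C)) (Function('A')(C) = Mul(Rational(1, 7), Mul(Add(C, C), Add(C, -9))) = Mul(Rational(1, 7), Mul(Mul(2, C), Add(-9, C))) = Mul(Rational(1, 7), Mul(2, C, Add(-9, C))) = Mul(Rational(2, 7), C, Add(-9, C)))
Function('F')(R, b) = Add(2, Mul(-3, R)) (Function('F')(R, b) = Add(Mul(R, -3), 2) = Add(Mul(-3, R), 2) = Add(2, Mul(-3, R)))
Mul(Add(Function('F')(14, 0), -1578), Function('A')(Add(Add(Function('J')(-1), 6), -2))) = Mul(Add(Add(2, Mul(-3, 14)), -1578), Mul(Rational(2, 7), Add(Add(-1, 6), -2), Add(-9, Add(Add(-1, 6), -2)))) = Mul(Add(Add(2, -42), -1578), Mul(Rational(2, 7), Add(5, -2), Add(-9, Add(5, -2)))) = Mul(Add(-40, -1578), Mul(Rational(2, 7), 3, Add(-9, 3))) = Mul(-1618, Mul(Rational(2, 7), 3, -6)) = Mul(-1618, Rational(-36, 7)) = Rational(58248, 7)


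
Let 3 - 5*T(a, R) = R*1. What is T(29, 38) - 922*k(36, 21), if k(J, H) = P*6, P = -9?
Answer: 49781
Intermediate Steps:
k(J, H) = -54 (k(J, H) = -9*6 = -54)
T(a, R) = ⅗ - R/5
T(29, 38) - 922*k(36, 21) = (⅗ - ⅕*38) - 922*(-54) = (⅗ - 38/5) + 49788 = -7 + 49788 = 49781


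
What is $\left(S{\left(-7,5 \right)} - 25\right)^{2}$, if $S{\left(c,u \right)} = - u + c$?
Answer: $1369$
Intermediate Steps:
$S{\left(c,u \right)} = c - u$
$\left(S{\left(-7,5 \right)} - 25\right)^{2} = \left(\left(-7 - 5\right) - 25\right)^{2} = \left(-12 - 25\right)^{2} = \left(-37\right)^{2} = 1369$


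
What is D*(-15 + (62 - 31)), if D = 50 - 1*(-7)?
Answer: 912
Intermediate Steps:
D = 57 (D = 50 + 7 = 57)
D*(-15 + (62 - 31)) = 57*(-15 + (62 - 31)) = 57*(-15 + 31) = 57*16 = 912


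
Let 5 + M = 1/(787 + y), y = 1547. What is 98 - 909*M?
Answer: 3611951/778 ≈ 4642.6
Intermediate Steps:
M = -11669/2334 (M = -5 + 1/(787 + 1547) = -5 + 1/2334 = -11669/2334 ≈ -4.9996)
98 - 909*M = 98 - 909*(-11669/2334) = 98 + 3535707/778 = 3611951/778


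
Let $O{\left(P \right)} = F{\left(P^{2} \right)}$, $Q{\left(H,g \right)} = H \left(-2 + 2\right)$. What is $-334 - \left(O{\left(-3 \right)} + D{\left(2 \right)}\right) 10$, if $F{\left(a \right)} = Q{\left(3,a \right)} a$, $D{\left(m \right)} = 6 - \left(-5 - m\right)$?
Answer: $-464$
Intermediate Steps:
$Q{\left(H,g \right)} = 0$ ($Q{\left(H,g \right)} = H 0 = 0$)
$D{\left(m \right)} = 11 + m$ ($D{\left(m \right)} = 6 + \left(5 + m\right) = 11 + m$)
$F{\left(a \right)} = 0$ ($F{\left(a \right)} = 0 a = 0$)
$O{\left(P \right)} = 0$
$-334 - \left(O{\left(-3 \right)} + D{\left(2 \right)}\right) 10 = -334 - \left(0 + \left(11 + 2\right)\right) 10 = -334 - \left(0 + 13\right) 10 = -334 - 13 \cdot 10 = -334 - 130 = -464$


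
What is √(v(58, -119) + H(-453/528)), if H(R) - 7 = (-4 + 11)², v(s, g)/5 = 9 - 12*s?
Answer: I*√3379 ≈ 58.129*I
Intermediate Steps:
v(s, g) = 45 - 60*s (v(s, g) = 5*(9 - 12*s) = 45 - 60*s)
H(R) = 56 (H(R) = 7 + (-4 + 11)² = 7 + 7² = 7 + 49 = 56)
√(v(58, -119) + H(-453/528)) = √((45 - 60*58) + 56) = √((45 - 3480) + 56) = √(-3435 + 56) = √(-3379) = I*√3379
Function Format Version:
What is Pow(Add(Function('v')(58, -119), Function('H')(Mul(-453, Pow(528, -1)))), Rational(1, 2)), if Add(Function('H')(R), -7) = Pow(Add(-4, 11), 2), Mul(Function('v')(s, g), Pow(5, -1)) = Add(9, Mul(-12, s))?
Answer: Mul(I, Pow(3379, Rational(1, 2))) ≈ Mul(58.129, I)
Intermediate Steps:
Function('v')(s, g) = Add(45, Mul(-60, s)) (Function('v')(s, g) = Mul(5, Add(9, Mul(-12, s))) = Add(45, Mul(-60, s)))
Function('H')(R) = 56 (Function('H')(R) = Add(7, Pow(Add(-4, 11), 2)) = Add(7, Pow(7, 2)) = Add(7, 49) = 56)
Pow(Add(Function('v')(58, -119), Function('H')(Mul(-453, Pow(528, -1)))), Rational(1, 2)) = Pow(Add(Add(45, Mul(-60, 58)), 56), Rational(1, 2)) = Pow(Add(Add(45, -3480), 56), Rational(1, 2)) = Pow(Add(-3435, 56), Rational(1, 2)) = Pow(-3379, Rational(1, 2)) = Mul(I, Pow(3379, Rational(1, 2)))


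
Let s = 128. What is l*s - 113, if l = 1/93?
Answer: -10381/93 ≈ -111.62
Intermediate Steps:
l = 1/93 ≈ 0.010753
l*s - 113 = (1/93)*128 - 113 = 128/93 - 113 = -10381/93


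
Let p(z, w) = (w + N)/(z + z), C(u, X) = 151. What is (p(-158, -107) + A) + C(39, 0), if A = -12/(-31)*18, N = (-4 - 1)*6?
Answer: 1551699/9796 ≈ 158.40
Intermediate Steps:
N = -30 (N = -5*6 = -30)
p(z, w) = (-30 + w)/(2*z) (p(z, w) = (w - 30)/(z + z) = (-30 + w)/((2*z)) = (-30 + w)*(1/(2*z)) = (-30 + w)/(2*z))
A = 216/31 (A = -12*(-1/31)*18 = (12/31)*18 = 216/31 ≈ 6.9677)
(p(-158, -107) + A) + C(39, 0) = ((1/2)*(-30 - 107)/(-158) + 216/31) + 151 = ((1/2)*(-1/158)*(-137) + 216/31) + 151 = (137/316 + 216/31) + 151 = 72503/9796 + 151 = 1551699/9796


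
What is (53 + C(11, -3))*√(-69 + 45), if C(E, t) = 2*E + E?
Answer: 172*I*√6 ≈ 421.31*I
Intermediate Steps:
C(E, t) = 3*E
(53 + C(11, -3))*√(-69 + 45) = (53 + 3*11)*√(-69 + 45) = (53 + 33)*√(-24) = 86*(2*I*√6) = 172*I*√6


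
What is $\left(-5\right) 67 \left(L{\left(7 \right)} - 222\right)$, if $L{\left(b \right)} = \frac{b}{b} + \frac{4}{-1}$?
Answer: $75375$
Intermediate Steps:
$L{\left(b \right)} = -3$ ($L{\left(b \right)} = 1 + 4 \left(-1\right) = 1 - 4 = -3$)
$\left(-5\right) 67 \left(L{\left(7 \right)} - 222\right) = \left(-5\right) 67 \left(-3 - 222\right) = \left(-335\right) \left(-225\right) = 75375$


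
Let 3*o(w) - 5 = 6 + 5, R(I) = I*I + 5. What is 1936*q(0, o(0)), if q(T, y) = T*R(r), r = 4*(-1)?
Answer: 0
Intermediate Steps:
r = -4
R(I) = 5 + I² (R(I) = I² + 5 = 5 + I²)
o(w) = 16/3 (o(w) = 5/3 + (6 + 5)/3 = 5/3 + (⅓)*11 = 5/3 + 11/3 = 16/3)
q(T, y) = 21*T (q(T, y) = T*(5 + (-4)²) = T*(5 + 16) = T*21 = 21*T)
1936*q(0, o(0)) = 1936*(21*0) = 1936*0 = 0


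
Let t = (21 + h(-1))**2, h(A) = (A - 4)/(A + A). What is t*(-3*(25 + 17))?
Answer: -139167/2 ≈ -69584.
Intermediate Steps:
h(A) = (-4 + A)/(2*A) (h(A) = (-4 + A)/((2*A)) = (-4 + A)*(1/(2*A)) = (-4 + A)/(2*A))
t = 2209/4 (t = (21 + (1/2)*(-4 - 1)/(-1))**2 = (21 + (1/2)*(-1)*(-5))**2 = (21 + 5/2)**2 = (47/2)**2 = 2209/4 ≈ 552.25)
t*(-3*(25 + 17)) = 2209*(-3*(25 + 17))/4 = 2209*(-3*42)/4 = 2209*(-1*126)/4 = (2209/4)*(-126) = -139167/2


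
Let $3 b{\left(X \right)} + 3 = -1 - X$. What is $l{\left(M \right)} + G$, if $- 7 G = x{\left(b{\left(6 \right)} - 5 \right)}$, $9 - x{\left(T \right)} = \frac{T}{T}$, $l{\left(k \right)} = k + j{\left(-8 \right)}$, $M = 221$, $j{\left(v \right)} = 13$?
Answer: $\frac{1630}{7} \approx 232.86$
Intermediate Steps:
$b{\left(X \right)} = - \frac{4}{3} - \frac{X}{3}$ ($b{\left(X \right)} = -1 + \frac{-1 - X}{3} = -1 - \left(\frac{1}{3} + \frac{X}{3}\right) = - \frac{4}{3} - \frac{X}{3}$)
$l{\left(k \right)} = 13 + k$ ($l{\left(k \right)} = k + 13 = 13 + k$)
$x{\left(T \right)} = 8$ ($x{\left(T \right)} = 9 - \frac{T}{T} = 9 - 1 = 8$)
$G = - \frac{8}{7}$ ($G = \left(- \frac{1}{7}\right) 8 = - \frac{8}{7} \approx -1.1429$)
$l{\left(M \right)} + G = \left(13 + 221\right) - \frac{8}{7} = 234 - \frac{8}{7} = \frac{1630}{7}$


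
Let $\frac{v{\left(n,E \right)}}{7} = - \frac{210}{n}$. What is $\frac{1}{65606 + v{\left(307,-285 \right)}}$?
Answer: $\frac{307}{20139572} \approx 1.5244 \cdot 10^{-5}$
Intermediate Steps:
$v{\left(n,E \right)} = - \frac{1470}{n}$ ($v{\left(n,E \right)} = 7 \left(- \frac{210}{n}\right) = - \frac{1470}{n}$)
$\frac{1}{65606 + v{\left(307,-285 \right)}} = \frac{1}{65606 - \frac{1470}{307}} = \frac{1}{\frac{20139572}{307}} = \frac{307}{20139572}$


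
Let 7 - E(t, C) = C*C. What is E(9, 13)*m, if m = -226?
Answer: 36612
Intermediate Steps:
E(t, C) = 7 - C² (E(t, C) = 7 - C*C = 7 - C²)
E(9, 13)*m = (7 - 1*13²)*(-226) = (7 - 1*169)*(-226) = (7 - 169)*(-226) = -162*(-226) = 36612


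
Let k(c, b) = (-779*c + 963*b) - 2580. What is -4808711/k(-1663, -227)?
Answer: -4808711/1074296 ≈ -4.4762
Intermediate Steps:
k(c, b) = -2580 - 779*c + 963*b
-4808711/k(-1663, -227) = -4808711/(-2580 - 779*(-1663) + 963*(-227)) = -4808711/(-2580 + 1295477 - 218601) = -4808711/1074296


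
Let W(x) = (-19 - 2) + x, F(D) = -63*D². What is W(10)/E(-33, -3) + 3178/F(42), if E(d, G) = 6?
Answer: -7390/3969 ≈ -1.8619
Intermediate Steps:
W(x) = -21 + x
W(10)/E(-33, -3) + 3178/F(42) = (-21 + 10)/6 + 3178/((-63*42²)) = -11*⅙ + 3178/((-63*1764)) = -11/6 + 3178/(-111132) = -11/6 + 3178*(-1/111132) = -11/6 - 227/7938 = -7390/3969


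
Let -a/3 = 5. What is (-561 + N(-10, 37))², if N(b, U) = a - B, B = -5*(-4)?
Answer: 355216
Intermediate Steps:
B = 20
a = -15 (a = -3*5 = -15)
N(b, U) = -35 (N(b, U) = -15 - 1*20 = -15 - 20 = -35)
(-561 + N(-10, 37))² = (-561 - 35)² = (-596)² = 355216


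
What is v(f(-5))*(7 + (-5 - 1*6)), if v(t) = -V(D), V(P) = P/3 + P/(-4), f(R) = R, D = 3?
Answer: 1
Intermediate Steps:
V(P) = P/12 (V(P) = P*(⅓) + P*(-¼) = P/3 - P/4 = P/12)
v(t) = -¼ (v(t) = -3/12 = -1*¼ = -¼)
v(f(-5))*(7 + (-5 - 1*6)) = -(7 + (-5 - 1*6))/4 = -(7 + (-5 - 6))/4 = -(7 - 11)/4 = -¼*(-4) = 1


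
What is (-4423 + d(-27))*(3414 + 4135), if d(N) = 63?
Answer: -32913640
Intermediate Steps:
(-4423 + d(-27))*(3414 + 4135) = (-4423 + 63)*(3414 + 4135) = -4360*7549 = -32913640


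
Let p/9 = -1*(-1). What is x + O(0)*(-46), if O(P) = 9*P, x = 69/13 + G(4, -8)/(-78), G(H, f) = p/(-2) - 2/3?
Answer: 2515/468 ≈ 5.3739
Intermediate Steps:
p = 9 (p = 9*(-1*(-1)) = 9*1 = 9)
G(H, f) = -31/6 (G(H, f) = 9/(-2) - 2/3 = 9*(-1/2) - 2*1/3 = -9/2 - 2/3 = -31/6)
x = 2515/468 (x = 69/13 - 31/6/(-78) = 69*(1/13) - 31/6*(-1/78) = 69/13 + 31/468 = 2515/468 ≈ 5.3739)
x + O(0)*(-46) = 2515/468 + (9*0)*(-46) = 2515/468 + 0*(-46) = 2515/468 + 0 = 2515/468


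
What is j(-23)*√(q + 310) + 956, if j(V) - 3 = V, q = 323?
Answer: 956 - 20*√633 ≈ 452.81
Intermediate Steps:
j(V) = 3 + V
j(-23)*√(q + 310) + 956 = (3 - 23)*√(323 + 310) + 956 = -20*√633 + 956 = 956 - 20*√633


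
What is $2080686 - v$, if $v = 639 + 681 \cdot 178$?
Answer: $1958829$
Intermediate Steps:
$v = 121857$ ($v = 639 + 121218 = 121857$)
$2080686 - v = 2080686 - 121857 = 1958829$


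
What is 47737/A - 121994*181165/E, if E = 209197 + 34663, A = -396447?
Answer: -876190383933029/9667756542 ≈ -90630.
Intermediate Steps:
E = 243860
47737/A - 121994*181165/E = 47737/(-396447) - 121994*181165/243860 = 47737*(-1/396447) - 121994*181165*(1/243860) = -47737/396447 - 121994/(1/(36233/48772)) = -47737/396447 - 121994/48772/36233 = -47737/396447 - 121994*36233/48772 = -47737/396447 - 2210104301/24386 = -876190383933029/9667756542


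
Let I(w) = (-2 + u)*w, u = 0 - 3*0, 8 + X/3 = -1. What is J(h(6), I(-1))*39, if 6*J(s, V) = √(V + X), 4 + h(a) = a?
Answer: 65*I/2 ≈ 32.5*I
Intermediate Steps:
X = -27 (X = -24 + 3*(-1) = -24 - 3 = -27)
h(a) = -4 + a
u = 0 (u = 0 + 0 = 0)
I(w) = -2*w (I(w) = (-2 + 0)*w = -2*w)
J(s, V) = √(-27 + V)/6 (J(s, V) = √(V - 27)/6 = √(-27 + V)/6)
J(h(6), I(-1))*39 = (√(-27 - 2*(-1))/6)*39 = (√(-27 + 2)/6)*39 = (√(-25)/6)*39 = ((5*I)/6)*39 = (5*I/6)*39 = 65*I/2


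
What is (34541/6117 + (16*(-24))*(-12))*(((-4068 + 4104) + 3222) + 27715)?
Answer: 874110001721/6117 ≈ 1.4290e+8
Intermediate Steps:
(34541/6117 + (16*(-24))*(-12))*(((-4068 + 4104) + 3222) + 27715) = (34541*(1/6117) - 384*(-12))*((36 + 3222) + 27715) = (34541/6117 + 4608)*(3258 + 27715) = (28221677/6117)*30973 = 874110001721/6117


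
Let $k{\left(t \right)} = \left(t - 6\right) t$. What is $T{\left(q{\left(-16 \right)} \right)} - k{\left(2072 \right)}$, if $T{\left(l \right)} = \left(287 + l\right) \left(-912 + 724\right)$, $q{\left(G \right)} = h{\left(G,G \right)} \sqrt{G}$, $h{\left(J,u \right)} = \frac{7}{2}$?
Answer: $-4334708 - 2632 i \approx -4.3347 \cdot 10^{6} - 2632.0 i$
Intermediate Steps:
$h{\left(J,u \right)} = \frac{7}{2}$ ($h{\left(J,u \right)} = 7 \cdot \frac{1}{2} = \frac{7}{2}$)
$k{\left(t \right)} = t \left(-6 + t\right)$ ($k{\left(t \right)} = \left(-6 + t\right) t = t \left(-6 + t\right)$)
$q{\left(G \right)} = \frac{7 \sqrt{G}}{2}$
$T{\left(l \right)} = -53956 - 188 l$ ($T{\left(l \right)} = \left(287 + l\right) \left(-188\right) = -53956 - 188 l$)
$T{\left(q{\left(-16 \right)} \right)} - k{\left(2072 \right)} = \left(-53956 - 188 \frac{7 \sqrt{-16}}{2}\right) - 2072 \left(-6 + 2072\right) = \left(-53956 - 188 \frac{7 \cdot 4 i}{2}\right) - 2072 \cdot 2066 = \left(-53956 - 188 \cdot 14 i\right) - 4280752 = \left(-53956 - 2632 i\right) - 4280752 = -4334708 - 2632 i$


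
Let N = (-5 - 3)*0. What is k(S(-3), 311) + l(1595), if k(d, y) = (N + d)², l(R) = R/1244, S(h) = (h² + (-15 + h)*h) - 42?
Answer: 550199/1244 ≈ 442.28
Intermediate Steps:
S(h) = -42 + h² + h*(-15 + h) (S(h) = (h² + h*(-15 + h)) - 42 = -42 + h² + h*(-15 + h))
N = 0 (N = -8*0 = 0)
l(R) = R/1244 (l(R) = R*(1/1244) = R/1244)
k(d, y) = d² (k(d, y) = (0 + d)² = d²)
k(S(-3), 311) + l(1595) = (-42 - 15*(-3) + 2*(-3)²)² + (1/1244)*1595 = (-42 + 45 + 2*9)² + 1595/1244 = (-42 + 45 + 18)² + 1595/1244 = 21² + 1595/1244 = 441 + 1595/1244 = 550199/1244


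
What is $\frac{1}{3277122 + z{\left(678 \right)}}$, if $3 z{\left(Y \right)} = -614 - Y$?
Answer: $\frac{3}{9830074} \approx 3.0519 \cdot 10^{-7}$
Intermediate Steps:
$z{\left(Y \right)} = - \frac{614}{3} - \frac{Y}{3}$ ($z{\left(Y \right)} = \frac{-614 - Y}{3} = - \frac{614}{3} - \frac{Y}{3}$)
$\frac{1}{3277122 + z{\left(678 \right)}} = \frac{1}{3277122 - \frac{1292}{3}} = \frac{1}{\frac{9830074}{3}} = \frac{3}{9830074}$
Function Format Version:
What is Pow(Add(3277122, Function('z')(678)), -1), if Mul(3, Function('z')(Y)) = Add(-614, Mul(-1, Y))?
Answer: Rational(3, 9830074) ≈ 3.0519e-7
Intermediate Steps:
Function('z')(Y) = Add(Rational(-614, 3), Mul(Rational(-1, 3), Y)) (Function('z')(Y) = Mul(Rational(1, 3), Add(-614, Mul(-1, Y))) = Add(Rational(-614, 3), Mul(Rational(-1, 3), Y)))
Pow(Add(3277122, Function('z')(678)), -1) = Pow(Add(3277122, Add(Rational(-614, 3), Mul(Rational(-1, 3), 678))), -1) = Pow(Add(3277122, Add(Rational(-614, 3), -226)), -1) = Pow(Add(3277122, Rational(-1292, 3)), -1) = Pow(Rational(9830074, 3), -1) = Rational(3, 9830074)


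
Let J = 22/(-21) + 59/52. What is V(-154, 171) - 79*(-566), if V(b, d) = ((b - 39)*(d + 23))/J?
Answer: -36638834/95 ≈ -3.8567e+5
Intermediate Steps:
J = 95/1092 (J = 22*(-1/21) + 59*(1/52) = -22/21 + 59/52 = 95/1092 ≈ 0.086996)
V(b, d) = 1092*(-39 + b)*(23 + d)/95 (V(b, d) = ((b - 39)*(d + 23))/(95/1092) = ((-39 + b)*(23 + d))*(1092/95) = 1092*(-39 + b)*(23 + d)/95)
V(-154, 171) - 79*(-566) = (-979524/95 - 42588/95*171 + (25116/95)*(-154) + (1092/95)*(-154)*171) - 79*(-566) = (-979524/95 - 383292/5 - 3867864/95 - 1513512/5) + 44714 = -40886664/95 + 44714 = -36638834/95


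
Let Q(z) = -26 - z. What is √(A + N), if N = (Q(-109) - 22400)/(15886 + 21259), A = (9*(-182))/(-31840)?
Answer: I*√480270824902335/29567420 ≈ 0.74119*I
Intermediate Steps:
A = 819/15920 (A = -1638*(-1/31840) = 819/15920 ≈ 0.051445)
N = -22317/37145 (N = ((-26 - 1*(-109)) - 22400)/(15886 + 21259) = ((-26 + 109) - 22400)/37145 = (83 - 22400)*(1/37145) = -22317*1/37145 = -22317/37145 ≈ -0.60081)
√(A + N) = √(819/15920 - 22317/37145) = √(-64972977/118269680) = I*√480270824902335/29567420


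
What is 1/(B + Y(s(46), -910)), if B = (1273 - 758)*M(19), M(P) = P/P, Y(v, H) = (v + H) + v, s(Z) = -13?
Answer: -1/421 ≈ -0.0023753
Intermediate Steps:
Y(v, H) = H + 2*v (Y(v, H) = (H + v) + v = H + 2*v)
M(P) = 1
B = 515 (B = (1273 - 758)*1 = 515*1 = 515)
1/(B + Y(s(46), -910)) = 1/(515 + (-910 + 2*(-13))) = 1/(515 + (-910 - 26)) = 1/(515 - 936) = 1/(-421) = -1/421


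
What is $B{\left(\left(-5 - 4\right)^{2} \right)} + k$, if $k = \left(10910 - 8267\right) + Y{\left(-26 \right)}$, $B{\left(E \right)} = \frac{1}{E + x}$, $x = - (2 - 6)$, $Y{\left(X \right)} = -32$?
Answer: $\frac{221936}{85} \approx 2611.0$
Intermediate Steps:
$x = 4$ ($x = \left(-1\right) \left(-4\right) = 4$)
$B{\left(E \right)} = \frac{1}{4 + E}$ ($B{\left(E \right)} = \frac{1}{E + 4} = \frac{1}{4 + E}$)
$k = 2611$ ($k = \left(10910 - 8267\right) - 32 = 2643 - 32 = 2611$)
$B{\left(\left(-5 - 4\right)^{2} \right)} + k = \frac{1}{4 + \left(-5 - 4\right)^{2}} + 2611 = \frac{1}{4 + \left(-9\right)^{2}} + 2611 = \frac{1}{4 + 81} + 2611 = \frac{1}{85} + 2611 = \frac{221936}{85}$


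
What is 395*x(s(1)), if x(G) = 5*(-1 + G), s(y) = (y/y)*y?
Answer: 0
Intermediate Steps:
s(y) = y (s(y) = 1*y = y)
x(G) = -5 + 5*G
395*x(s(1)) = 395*(-5 + 5*1) = 395*(-5 + 5) = 395*0 = 0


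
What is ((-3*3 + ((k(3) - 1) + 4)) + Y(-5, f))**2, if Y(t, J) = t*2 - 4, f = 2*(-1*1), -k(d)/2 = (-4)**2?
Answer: 2704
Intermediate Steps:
k(d) = -32 (k(d) = -2*(-4)**2 = -2*16 = -32)
f = -2 (f = 2*(-1) = -2)
Y(t, J) = -4 + 2*t (Y(t, J) = 2*t - 4 = -4 + 2*t)
((-3*3 + ((k(3) - 1) + 4)) + Y(-5, f))**2 = ((-3*3 + ((-32 - 1) + 4)) + (-4 + 2*(-5)))**2 = ((-9 + (-33 + 4)) + (-4 - 10))**2 = ((-9 - 29) - 14)**2 = (-38 - 14)**2 = (-52)**2 = 2704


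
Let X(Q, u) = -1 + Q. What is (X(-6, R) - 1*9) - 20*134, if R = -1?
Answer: -2696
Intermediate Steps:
(X(-6, R) - 1*9) - 20*134 = ((-1 - 6) - 1*9) - 20*134 = (-7 - 9) - 2680 = -16 - 2680 = -2696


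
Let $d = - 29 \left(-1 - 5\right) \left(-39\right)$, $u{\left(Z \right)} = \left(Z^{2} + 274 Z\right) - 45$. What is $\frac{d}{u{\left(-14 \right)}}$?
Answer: $\frac{6786}{3685} \approx 1.8415$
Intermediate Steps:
$u{\left(Z \right)} = -45 + Z^{2} + 274 Z$
$d = -6786$ ($d = \left(-29\right) \left(-6\right) \left(-39\right) = 174 \left(-39\right) = -6786$)
$\frac{d}{u{\left(-14 \right)}} = - \frac{6786}{-45 + \left(-14\right)^{2} + 274 \left(-14\right)} = - \frac{6786}{-45 + 196 - 3836} = - \frac{6786}{-3685} = \left(-6786\right) \left(- \frac{1}{3685}\right) = \frac{6786}{3685}$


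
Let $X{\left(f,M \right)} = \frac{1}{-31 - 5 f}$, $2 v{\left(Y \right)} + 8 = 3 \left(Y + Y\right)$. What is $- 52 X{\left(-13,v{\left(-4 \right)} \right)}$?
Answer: $- \frac{26}{17} \approx -1.5294$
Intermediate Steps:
$v{\left(Y \right)} = -4 + 3 Y$ ($v{\left(Y \right)} = -4 + \frac{3 \left(Y + Y\right)}{2} = -4 + \frac{3 \cdot 2 Y}{2} = -4 + \frac{6 Y}{2} = -4 + 3 Y$)
$- 52 X{\left(-13,v{\left(-4 \right)} \right)} = - 52 \left(- \frac{1}{31 + 5 \left(-13\right)}\right) = - 52 \left(- \frac{1}{31 - 65}\right) = - 52 \left(- \frac{1}{-34}\right) = - 52 \left(\left(-1\right) \left(- \frac{1}{34}\right)\right) = \left(-52\right) \frac{1}{34} = - \frac{26}{17}$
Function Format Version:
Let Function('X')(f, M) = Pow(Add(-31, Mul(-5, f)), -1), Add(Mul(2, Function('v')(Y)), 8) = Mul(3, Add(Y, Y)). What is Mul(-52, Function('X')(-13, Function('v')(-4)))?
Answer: Rational(-26, 17) ≈ -1.5294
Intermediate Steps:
Function('v')(Y) = Add(-4, Mul(3, Y)) (Function('v')(Y) = Add(-4, Mul(Rational(1, 2), Mul(3, Add(Y, Y)))) = Add(-4, Mul(Rational(1, 2), Mul(3, Mul(2, Y)))) = Add(-4, Mul(Rational(1, 2), Mul(6, Y))) = Add(-4, Mul(3, Y)))
Mul(-52, Function('X')(-13, Function('v')(-4))) = Mul(-52, Mul(-1, Pow(Add(31, Mul(5, -13)), -1))) = Mul(-52, Mul(-1, Pow(Add(31, -65), -1))) = Mul(-52, Mul(-1, Pow(-34, -1))) = Mul(-52, Mul(-1, Rational(-1, 34))) = Mul(-52, Rational(1, 34)) = Rational(-26, 17)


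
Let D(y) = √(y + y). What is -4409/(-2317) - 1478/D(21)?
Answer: 4409/2317 - 739*√42/21 ≈ -226.16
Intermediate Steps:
D(y) = √2*√y (D(y) = √(2*y) = √2*√y)
-4409/(-2317) - 1478/D(21) = -4409/(-2317) - 1478*√42/42 = -4409*(-1/2317) - 1478*√42/42 = 4409/2317 - 739*√42/21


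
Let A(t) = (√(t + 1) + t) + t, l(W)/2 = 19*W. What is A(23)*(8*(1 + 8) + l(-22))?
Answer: -35144 - 1528*√6 ≈ -38887.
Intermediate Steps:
l(W) = 38*W (l(W) = 2*(19*W) = 38*W)
A(t) = √(1 + t) + 2*t (A(t) = (√(1 + t) + t) + t = (t + √(1 + t)) + t = √(1 + t) + 2*t)
A(23)*(8*(1 + 8) + l(-22)) = (√(1 + 23) + 2*23)*(8*(1 + 8) + 38*(-22)) = (√24 + 46)*(8*9 - 836) = (2*√6 + 46)*(72 - 836) = (46 + 2*√6)*(-764) = -35144 - 1528*√6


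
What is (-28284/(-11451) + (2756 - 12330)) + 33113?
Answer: 89857791/3817 ≈ 23541.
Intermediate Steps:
(-28284/(-11451) + (2756 - 12330)) + 33113 = (-28284*(-1/11451) - 9574) + 33113 = (9428/3817 - 9574) + 33113 = -36534530/3817 + 33113 = 89857791/3817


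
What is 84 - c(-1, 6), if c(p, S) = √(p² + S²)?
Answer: 84 - √37 ≈ 77.917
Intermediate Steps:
c(p, S) = √(S² + p²)
84 - c(-1, 6) = 84 - √(6² + (-1)²) = 84 - √(36 + 1) = 84 - √37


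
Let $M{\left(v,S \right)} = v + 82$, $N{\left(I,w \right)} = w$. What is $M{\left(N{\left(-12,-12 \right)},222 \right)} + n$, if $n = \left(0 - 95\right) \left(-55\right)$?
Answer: $5295$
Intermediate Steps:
$M{\left(v,S \right)} = 82 + v$
$n = 5225$ ($n = \left(-95\right) \left(-55\right) = 5225$)
$M{\left(N{\left(-12,-12 \right)},222 \right)} + n = \left(82 - 12\right) + 5225 = 70 + 5225 = 5295$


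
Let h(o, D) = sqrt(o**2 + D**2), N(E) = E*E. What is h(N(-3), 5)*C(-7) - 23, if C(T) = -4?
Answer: -23 - 4*sqrt(106) ≈ -64.182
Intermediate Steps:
N(E) = E**2
h(o, D) = sqrt(D**2 + o**2)
h(N(-3), 5)*C(-7) - 23 = sqrt(5**2 + ((-3)**2)**2)*(-4) - 23 = sqrt(25 + 9**2)*(-4) - 23 = sqrt(25 + 81)*(-4) - 23 = sqrt(106)*(-4) - 23 = -4*sqrt(106) - 23 = -23 - 4*sqrt(106)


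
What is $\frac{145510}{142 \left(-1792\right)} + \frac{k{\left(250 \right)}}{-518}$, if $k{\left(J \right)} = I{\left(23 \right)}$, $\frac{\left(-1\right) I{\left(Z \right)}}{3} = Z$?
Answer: $- \frac{2064863}{4707584} \approx -0.43862$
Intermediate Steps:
$I{\left(Z \right)} = - 3 Z$
$k{\left(J \right)} = -69$ ($k{\left(J \right)} = \left(-3\right) 23 = -69$)
$\frac{145510}{142 \left(-1792\right)} + \frac{k{\left(250 \right)}}{-518} = \frac{145510}{142 \left(-1792\right)} - \frac{69}{-518} = \frac{145510}{-254464} - - \frac{69}{518} = 145510 \left(- \frac{1}{254464}\right) + \frac{69}{518} = - \frac{72755}{127232} + \frac{69}{518} = - \frac{2064863}{4707584}$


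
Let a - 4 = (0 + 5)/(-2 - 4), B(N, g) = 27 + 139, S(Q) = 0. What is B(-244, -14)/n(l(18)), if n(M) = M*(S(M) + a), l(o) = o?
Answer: 166/57 ≈ 2.9123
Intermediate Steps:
B(N, g) = 166
a = 19/6 (a = 4 + (0 + 5)/(-2 - 4) = 4 + 5/(-6) = 4 + 5*(-⅙) = 4 - ⅚ = 19/6 ≈ 3.1667)
n(M) = 19*M/6 (n(M) = M*(0 + 19/6) = M*(19/6) = 19*M/6)
B(-244, -14)/n(l(18)) = 166/(((19/6)*18)) = 166/57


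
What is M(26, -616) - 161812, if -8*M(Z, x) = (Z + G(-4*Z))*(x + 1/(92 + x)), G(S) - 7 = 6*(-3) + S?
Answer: -707043769/4192 ≈ -1.6867e+5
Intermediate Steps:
G(S) = -11 + S (G(S) = 7 + (6*(-3) + S) = 7 + (-18 + S) = -11 + S)
M(Z, x) = -(-11 - 3*Z)*(x + 1/(92 + x))/8 (M(Z, x) = -(Z + (-11 - 4*Z))*(x + 1/(92 + x))/8 = -(-11 - 3*Z)*(x + 1/(92 + x))/8)
M(26, -616) - 161812 = (11 + 3*26 + 11*(-616)**2 + 1012*(-616) + 3*26*(-616)**2 + 276*26*(-616))/(8*(92 - 616)) - 161812 = (1/8)*(11 + 78 + 11*379456 - 623392 + 3*26*379456 - 4420416)/(-524) - 161812 = (1/8)*(-1/524)*(11 + 78 + 4174016 - 623392 + 29597568 - 4420416) - 161812 = (1/8)*(-1/524)*28727865 - 161812 = -28727865/4192 - 161812 = -707043769/4192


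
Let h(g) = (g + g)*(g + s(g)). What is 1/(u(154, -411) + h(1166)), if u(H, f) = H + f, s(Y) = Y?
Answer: 1/5437967 ≈ 1.8389e-7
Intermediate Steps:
h(g) = 4*g² (h(g) = (g + g)*(g + g) = (2*g)*(2*g) = 4*g²)
1/(u(154, -411) + h(1166)) = 1/((154 - 411) + 4*1166²) = 1/(-257 + 4*1359556) = 1/(-257 + 5438224) = 1/5437967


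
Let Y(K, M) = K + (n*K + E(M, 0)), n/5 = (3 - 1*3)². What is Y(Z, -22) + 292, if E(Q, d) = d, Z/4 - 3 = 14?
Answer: 360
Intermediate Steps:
Z = 68 (Z = 12 + 4*14 = 12 + 56 = 68)
n = 0 (n = 5*(3 - 1*3)² = 5*(3 - 3)² = 5*0² = 5*0 = 0)
Y(K, M) = K (Y(K, M) = K + (0*K + 0) = K + (0 + 0) = K + 0 = K)
Y(Z, -22) + 292 = 68 + 292 = 360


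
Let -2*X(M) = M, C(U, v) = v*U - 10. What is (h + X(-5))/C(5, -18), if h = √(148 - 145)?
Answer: -1/40 - √3/100 ≈ -0.042320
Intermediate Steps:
C(U, v) = -10 + U*v (C(U, v) = U*v - 10 = -10 + U*v)
h = √3 ≈ 1.7320
X(M) = -M/2
(h + X(-5))/C(5, -18) = (√3 - ½*(-5))/(-10 + 5*(-18)) = (√3 + 5/2)/(-10 - 90) = (5/2 + √3)/(-100) = (5/2 + √3)*(-1/100) = -1/40 - √3/100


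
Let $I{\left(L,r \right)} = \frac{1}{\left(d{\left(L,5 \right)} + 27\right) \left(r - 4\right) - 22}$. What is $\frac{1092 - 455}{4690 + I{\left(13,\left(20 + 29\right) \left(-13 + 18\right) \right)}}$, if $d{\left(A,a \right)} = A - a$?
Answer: $\frac{5359081}{39456971} \approx 0.13582$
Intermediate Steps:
$I{\left(L,r \right)} = \frac{1}{-22 + \left(-4 + r\right) \left(22 + L\right)}$ ($I{\left(L,r \right)} = \frac{1}{\left(\left(L - 5\right) + 27\right) \left(r - 4\right) - 22} = \frac{1}{\left(\left(L - 5\right) + 27\right) \left(-4 + r\right) - 22} = \frac{1}{\left(\left(-5 + L\right) + 27\right) \left(-4 + r\right) - 22} = \frac{1}{\left(22 + L\right) \left(-4 + r\right) - 22} = \frac{1}{\left(-4 + r\right) \left(22 + L\right) - 22} = \frac{1}{-22 + \left(-4 + r\right) \left(22 + L\right)}$)
$\frac{1092 - 455}{4690 + I{\left(13,\left(20 + 29\right) \left(-13 + 18\right) \right)}} = \frac{1092 - 455}{4690 + \frac{1}{-110 - 52 + 22 \left(20 + 29\right) \left(-13 + 18\right) + 13 \left(20 + 29\right) \left(-13 + 18\right)}} = \frac{637}{4690 + \frac{1}{-110 - 52 + 22 \cdot 49 \cdot 5 + 13 \cdot 49 \cdot 5}} = \frac{637}{4690 + \frac{1}{-110 - 52 + 22 \cdot 245 + 13 \cdot 245}} = \frac{637}{4690 + \frac{1}{-110 - 52 + 5390 + 3185}} = \frac{637}{4690 + \frac{1}{8413}} = \frac{637}{\frac{39456971}{8413}} = 637 \cdot \frac{8413}{39456971} = \frac{5359081}{39456971}$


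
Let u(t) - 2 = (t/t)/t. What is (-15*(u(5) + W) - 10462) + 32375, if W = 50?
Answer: 21130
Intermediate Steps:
u(t) = 2 + 1/t (u(t) = 2 + (t/t)/t = 2 + 1/t)
(-15*(u(5) + W) - 10462) + 32375 = (-15*((2 + 1/5) + 50) - 10462) + 32375 = (-15*((2 + ⅕) + 50) - 10462) + 32375 = (-15*(11/5 + 50) - 10462) + 32375 = (-15*261/5 - 10462) + 32375 = (-783 - 10462) + 32375 = -11245 + 32375 = 21130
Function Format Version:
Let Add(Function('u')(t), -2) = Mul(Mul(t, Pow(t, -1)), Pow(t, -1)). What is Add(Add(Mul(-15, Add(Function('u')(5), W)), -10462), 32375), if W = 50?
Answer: 21130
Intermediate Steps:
Function('u')(t) = Add(2, Pow(t, -1)) (Function('u')(t) = Add(2, Mul(Mul(t, Pow(t, -1)), Pow(t, -1))) = Add(2, Mul(1, Pow(t, -1))) = Add(2, Pow(t, -1)))
Add(Add(Mul(-15, Add(Function('u')(5), W)), -10462), 32375) = Add(Add(Mul(-15, Add(Add(2, Pow(5, -1)), 50)), -10462), 32375) = Add(Add(Mul(-15, Add(Add(2, Rational(1, 5)), 50)), -10462), 32375) = Add(Add(Mul(-15, Add(Rational(11, 5), 50)), -10462), 32375) = Add(Add(Mul(-15, Rational(261, 5)), -10462), 32375) = Add(Add(-783, -10462), 32375) = Add(-11245, 32375) = 21130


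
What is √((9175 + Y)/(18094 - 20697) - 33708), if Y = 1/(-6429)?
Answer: I*√9440904052372207890/16734687 ≈ 183.61*I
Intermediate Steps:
Y = -1/6429 ≈ -0.00015555
√((9175 + Y)/(18094 - 20697) - 33708) = √((9175 - 1/6429)/(18094 - 20697) - 33708) = √((58986074/6429)/(-2603) - 33708) = √((58986074/6429)*(-1/2603) - 33708) = √(-58986074/16734687 - 33708) = √(-564151815470/16734687) = I*√9440904052372207890/16734687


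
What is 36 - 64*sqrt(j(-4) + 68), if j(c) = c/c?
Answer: 36 - 64*sqrt(69) ≈ -495.62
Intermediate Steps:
j(c) = 1
36 - 64*sqrt(j(-4) + 68) = 36 - 64*sqrt(1 + 68) = 36 - 64*sqrt(69)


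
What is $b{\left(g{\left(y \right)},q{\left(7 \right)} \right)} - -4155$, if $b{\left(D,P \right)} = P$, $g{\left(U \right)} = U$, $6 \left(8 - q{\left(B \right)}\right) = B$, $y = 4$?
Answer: $\frac{24971}{6} \approx 4161.8$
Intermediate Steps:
$q{\left(B \right)} = 8 - \frac{B}{6}$
$b{\left(g{\left(y \right)},q{\left(7 \right)} \right)} - -4155 = \left(8 - \frac{7}{6}\right) - -4155 = \left(8 - \frac{7}{6}\right) + 4155 = \frac{41}{6} + 4155 = \frac{24971}{6}$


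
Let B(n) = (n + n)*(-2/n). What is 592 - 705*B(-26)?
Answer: 3412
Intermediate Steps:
B(n) = -4 (B(n) = (2*n)*(-2/n) = -4)
592 - 705*B(-26) = 592 - 705*(-4) = 592 + 2820 = 3412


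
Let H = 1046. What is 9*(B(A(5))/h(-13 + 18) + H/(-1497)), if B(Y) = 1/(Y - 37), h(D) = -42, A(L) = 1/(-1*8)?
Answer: -2172638/345807 ≈ -6.2828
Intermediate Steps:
A(L) = -⅛ (A(L) = 1/(-8) = -⅛)
B(Y) = 1/(-37 + Y)
9*(B(A(5))/h(-13 + 18) + H/(-1497)) = 9*(1/(-37 - ⅛*(-42)) + 1046/(-1497)) = 9*(-1/42/(-297/8) + 1046*(-1/1497)) = 9*(-8/297*(-1/42) - 1046/1497) = 9*(4/6237 - 1046/1497) = 9*(-2172638/3112263) = -2172638/345807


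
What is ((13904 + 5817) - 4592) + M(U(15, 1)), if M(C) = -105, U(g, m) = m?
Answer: 15024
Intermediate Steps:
((13904 + 5817) - 4592) + M(U(15, 1)) = ((13904 + 5817) - 4592) - 105 = (19721 - 4592) - 105 = 15129 - 105 = 15024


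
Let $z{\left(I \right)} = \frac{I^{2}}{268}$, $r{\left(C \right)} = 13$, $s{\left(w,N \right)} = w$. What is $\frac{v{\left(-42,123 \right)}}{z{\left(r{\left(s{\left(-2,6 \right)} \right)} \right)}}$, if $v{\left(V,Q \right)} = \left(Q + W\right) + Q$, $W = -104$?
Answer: $\frac{38056}{169} \approx 225.18$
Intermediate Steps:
$v{\left(V,Q \right)} = -104 + 2 Q$ ($v{\left(V,Q \right)} = \left(Q - 104\right) + Q = \left(-104 + Q\right) + Q = -104 + 2 Q$)
$z{\left(I \right)} = \frac{I^{2}}{268}$
$\frac{v{\left(-42,123 \right)}}{z{\left(r{\left(s{\left(-2,6 \right)} \right)} \right)}} = \frac{-104 + 2 \cdot 123}{\frac{1}{268} \cdot 13^{2}} = \frac{-104 + 246}{\frac{1}{268} \cdot 169} = \frac{142}{\frac{169}{268}} = 142 \cdot \frac{268}{169} = \frac{38056}{169}$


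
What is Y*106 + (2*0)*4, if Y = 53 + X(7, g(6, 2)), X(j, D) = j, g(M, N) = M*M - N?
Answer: 6360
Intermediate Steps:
g(M, N) = M**2 - N
Y = 60 (Y = 53 + 7 = 60)
Y*106 + (2*0)*4 = 60*106 + (2*0)*4 = 6360 + 0*4 = 6360 + 0 = 6360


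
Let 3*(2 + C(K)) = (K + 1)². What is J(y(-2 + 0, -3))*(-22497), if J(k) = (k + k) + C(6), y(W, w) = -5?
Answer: -97487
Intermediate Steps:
C(K) = -2 + (1 + K)²/3 (C(K) = -2 + (K + 1)²/3 = -2 + (1 + K)²/3)
J(k) = 43/3 + 2*k (J(k) = (k + k) + (-2 + (1 + 6)²/3) = 2*k + (-2 + (⅓)*7²) = 2*k + (-2 + (⅓)*49) = 2*k + (-2 + 49/3) = 2*k + 43/3 = 43/3 + 2*k)
J(y(-2 + 0, -3))*(-22497) = (43/3 + 2*(-5))*(-22497) = (43/3 - 10)*(-22497) = (13/3)*(-22497) = -97487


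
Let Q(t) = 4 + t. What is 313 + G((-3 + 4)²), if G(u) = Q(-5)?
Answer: 312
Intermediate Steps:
G(u) = -1 (G(u) = 4 - 5 = -1)
313 + G((-3 + 4)²) = 313 - 1 = 312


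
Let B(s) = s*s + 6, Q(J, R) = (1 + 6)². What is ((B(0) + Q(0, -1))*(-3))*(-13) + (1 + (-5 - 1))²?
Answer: 2170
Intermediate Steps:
Q(J, R) = 49 (Q(J, R) = 7² = 49)
B(s) = 6 + s² (B(s) = s² + 6 = 6 + s²)
((B(0) + Q(0, -1))*(-3))*(-13) + (1 + (-5 - 1))² = (((6 + 0²) + 49)*(-3))*(-13) + (1 + (-5 - 1))² = (((6 + 0) + 49)*(-3))*(-13) + (1 - 6)² = ((6 + 49)*(-3))*(-13) + (-5)² = (55*(-3))*(-13) + 25 = -165*(-13) + 25 = 2145 + 25 = 2170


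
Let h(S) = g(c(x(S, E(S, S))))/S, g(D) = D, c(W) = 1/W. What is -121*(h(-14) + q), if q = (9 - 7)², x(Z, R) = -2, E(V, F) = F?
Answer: -13673/28 ≈ -488.32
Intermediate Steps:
h(S) = -1/(2*S) (h(S) = 1/((-2)*S) = -1/(2*S))
q = 4 (q = 2² = 4)
-121*(h(-14) + q) = -121*(-½/(-14) + 4) = -121*(-½*(-1/14) + 4) = -121*(1/28 + 4) = -121*113/28 = -13673/28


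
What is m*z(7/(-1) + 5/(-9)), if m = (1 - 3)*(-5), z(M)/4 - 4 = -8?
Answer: -160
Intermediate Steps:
z(M) = -16 (z(M) = 16 + 4*(-8) = 16 - 32 = -16)
m = 10 (m = -2*(-5) = 10)
m*z(7/(-1) + 5/(-9)) = 10*(-16) = -160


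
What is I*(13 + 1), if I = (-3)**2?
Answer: 126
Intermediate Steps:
I = 9
I*(13 + 1) = 9*(13 + 1) = 9*14 = 126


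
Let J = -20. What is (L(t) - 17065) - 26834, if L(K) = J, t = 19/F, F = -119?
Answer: -43919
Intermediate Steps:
t = -19/119 (t = 19/(-119) = 19*(-1/119) = -19/119 ≈ -0.15966)
L(K) = -20
(L(t) - 17065) - 26834 = (-20 - 17065) - 26834 = -17085 - 26834 = -43919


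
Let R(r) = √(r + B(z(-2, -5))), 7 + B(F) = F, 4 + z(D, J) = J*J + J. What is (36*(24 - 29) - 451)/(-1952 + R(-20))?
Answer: 1231712/3810315 + 631*I*√11/3810315 ≈ 0.32326 + 0.00054924*I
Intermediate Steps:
z(D, J) = -4 + J + J² (z(D, J) = -4 + (J*J + J) = -4 + (J² + J) = -4 + (J + J²) = -4 + J + J²)
B(F) = -7 + F
R(r) = √(9 + r) (R(r) = √(r + (-7 + (-4 - 5 + (-5)²))) = √(r + (-7 + (-4 - 5 + 25))) = √(r + (-7 + 16)) = √(r + 9) = √(9 + r))
(36*(24 - 29) - 451)/(-1952 + R(-20)) = (36*(24 - 29) - 451)/(-1952 + √(9 - 20)) = (36*(-5) - 451)/(-1952 + √(-11)) = (-180 - 451)/(-1952 + I*√11) = -631/(-1952 + I*√11)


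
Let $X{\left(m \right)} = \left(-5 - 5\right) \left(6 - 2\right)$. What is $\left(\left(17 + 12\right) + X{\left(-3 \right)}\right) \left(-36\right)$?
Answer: $396$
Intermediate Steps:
$X{\left(m \right)} = -40$ ($X{\left(m \right)} = \left(-10\right) 4 = -40$)
$\left(\left(17 + 12\right) + X{\left(-3 \right)}\right) \left(-36\right) = \left(\left(17 + 12\right) - 40\right) \left(-36\right) = \left(29 - 40\right) \left(-36\right) = \left(-11\right) \left(-36\right) = 396$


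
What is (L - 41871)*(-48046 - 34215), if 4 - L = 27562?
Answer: 5711298969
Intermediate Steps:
L = -27558 (L = 4 - 1*27562 = 4 - 27562 = -27558)
(L - 41871)*(-48046 - 34215) = (-27558 - 41871)*(-48046 - 34215) = -69429*(-82261) = 5711298969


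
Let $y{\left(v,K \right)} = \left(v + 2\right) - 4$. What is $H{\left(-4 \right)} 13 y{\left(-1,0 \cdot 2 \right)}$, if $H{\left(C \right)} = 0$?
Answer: $0$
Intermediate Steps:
$y{\left(v,K \right)} = -2 + v$ ($y{\left(v,K \right)} = \left(2 + v\right) - 4 = -2 + v$)
$H{\left(-4 \right)} 13 y{\left(-1,0 \cdot 2 \right)} = 0 \cdot 13 \left(-2 - 1\right) = 0 \left(-3\right) = 0$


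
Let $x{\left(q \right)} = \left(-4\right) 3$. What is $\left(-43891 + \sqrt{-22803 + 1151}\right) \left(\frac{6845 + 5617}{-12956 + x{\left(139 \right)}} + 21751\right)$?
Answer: $- \frac{6189827161423}{6484} + \frac{141027253 i \sqrt{5413}}{3242} \approx -9.5463 \cdot 10^{8} + 3.2004 \cdot 10^{6} i$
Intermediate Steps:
$x{\left(q \right)} = -12$
$\left(-43891 + \sqrt{-22803 + 1151}\right) \left(\frac{6845 + 5617}{-12956 + x{\left(139 \right)}} + 21751\right) = \left(-43891 + \sqrt{-22803 + 1151}\right) \left(\frac{6845 + 5617}{-12956 - 12} + 21751\right) = \left(-43891 + \sqrt{-21652}\right) \left(\frac{12462}{-12968} + 21751\right) = \left(-43891 + 2 i \sqrt{5413}\right) \left(12462 \left(- \frac{1}{12968}\right) + 21751\right) = \left(-43891 + 2 i \sqrt{5413}\right) \left(- \frac{6231}{6484} + 21751\right) = \left(-43891 + 2 i \sqrt{5413}\right) \frac{141027253}{6484} = - \frac{6189827161423}{6484} + \frac{141027253 i \sqrt{5413}}{3242}$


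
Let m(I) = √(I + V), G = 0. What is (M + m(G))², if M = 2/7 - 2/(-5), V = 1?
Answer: 3481/1225 ≈ 2.8416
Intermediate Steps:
M = 24/35 (M = 2*(⅐) - 2*(-⅕) = 2/7 + ⅖ = 24/35 ≈ 0.68571)
m(I) = √(1 + I) (m(I) = √(I + 1) = √(1 + I))
(M + m(G))² = (24/35 + √(1 + 0))² = (24/35 + √1)² = (24/35 + 1)² = (59/35)² = 3481/1225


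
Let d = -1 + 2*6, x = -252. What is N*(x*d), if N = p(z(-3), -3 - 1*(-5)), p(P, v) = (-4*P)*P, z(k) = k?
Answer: 99792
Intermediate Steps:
p(P, v) = -4*P²
N = -36 (N = -4*(-3)² = -4*9 = -36)
d = 11 (d = -1 + 12 = 11)
N*(x*d) = -(-9072)*11 = -36*(-2772) = 99792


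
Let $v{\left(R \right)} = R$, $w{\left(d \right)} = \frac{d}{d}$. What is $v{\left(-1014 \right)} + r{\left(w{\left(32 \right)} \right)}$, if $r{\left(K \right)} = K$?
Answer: $-1013$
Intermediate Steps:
$w{\left(d \right)} = 1$
$v{\left(-1014 \right)} + r{\left(w{\left(32 \right)} \right)} = -1014 + 1 = -1013$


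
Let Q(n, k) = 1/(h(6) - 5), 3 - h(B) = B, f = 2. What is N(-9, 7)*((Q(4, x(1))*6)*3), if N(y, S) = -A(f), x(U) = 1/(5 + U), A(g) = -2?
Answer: -9/2 ≈ -4.5000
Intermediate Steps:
h(B) = 3 - B
N(y, S) = 2 (N(y, S) = -1*(-2) = 2)
Q(n, k) = -⅛ (Q(n, k) = 1/((3 - 1*6) - 5) = 1/((3 - 6) - 5) = 1/(-3 - 5) = 1/(-8) = -⅛)
N(-9, 7)*((Q(4, x(1))*6)*3) = 2*(-⅛*6*3) = 2*(-¾*3) = 2*(-9/4) = -9/2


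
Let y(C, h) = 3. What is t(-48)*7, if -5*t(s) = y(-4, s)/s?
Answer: 7/80 ≈ 0.087500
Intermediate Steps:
t(s) = -3/(5*s)
t(-48)*7 = -⅗/(-48)*7 = -⅗*(-1/48)*7 = (1/80)*7 = 7/80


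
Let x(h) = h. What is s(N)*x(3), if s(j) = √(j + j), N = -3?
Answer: 3*I*√6 ≈ 7.3485*I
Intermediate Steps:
s(j) = √2*√j (s(j) = √(2*j) = √2*√j)
s(N)*x(3) = (√2*√(-3))*3 = (√2*(I*√3))*3 = (I*√6)*3 = 3*I*√6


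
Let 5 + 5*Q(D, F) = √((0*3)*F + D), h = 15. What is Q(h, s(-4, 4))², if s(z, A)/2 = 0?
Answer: (5 - √15)²/25 ≈ 0.050807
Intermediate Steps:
s(z, A) = 0 (s(z, A) = 2*0 = 0)
Q(D, F) = -1 + √D/5 (Q(D, F) = -1 + √((0*3)*F + D)/5 = -1 + √(0*F + D)/5 = -1 + √(0 + D)/5 = -1 + √D/5)
Q(h, s(-4, 4))² = (-1 + √15/5)²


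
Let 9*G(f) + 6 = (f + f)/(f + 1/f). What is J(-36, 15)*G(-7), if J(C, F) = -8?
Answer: 808/225 ≈ 3.5911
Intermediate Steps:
G(f) = -⅔ + 2*f/(9*(f + 1/f)) (G(f) = -⅔ + ((f + f)/(f + 1/f))/9 = -⅔ + ((2*f)/(f + 1/f))/9 = -⅔ + (2*f/(f + 1/f))/9 = -⅔ + 2*f/(9*(f + 1/f)))
J(-36, 15)*G(-7) = -16*(-3 - 2*(-7)²)/(9*(1 + (-7)²)) = -16*(-3 - 2*49)/(9*(1 + 49)) = -16*(-3 - 98)/(9*50) = -16*(-101)/(9*50) = -8*(-101/225) = 808/225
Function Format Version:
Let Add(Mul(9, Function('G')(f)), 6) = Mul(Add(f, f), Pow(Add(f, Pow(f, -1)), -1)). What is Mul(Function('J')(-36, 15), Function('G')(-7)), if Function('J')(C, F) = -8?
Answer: Rational(808, 225) ≈ 3.5911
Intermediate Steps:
Function('G')(f) = Add(Rational(-2, 3), Mul(Rational(2, 9), f, Pow(Add(f, Pow(f, -1)), -1))) (Function('G')(f) = Add(Rational(-2, 3), Mul(Rational(1, 9), Mul(Add(f, f), Pow(Add(f, Pow(f, -1)), -1)))) = Add(Rational(-2, 3), Mul(Rational(1, 9), Mul(Mul(2, f), Pow(Add(f, Pow(f, -1)), -1)))) = Add(Rational(-2, 3), Mul(Rational(1, 9), Mul(2, f, Pow(Add(f, Pow(f, -1)), -1)))) = Add(Rational(-2, 3), Mul(Rational(2, 9), f, Pow(Add(f, Pow(f, -1)), -1))))
Mul(Function('J')(-36, 15), Function('G')(-7)) = Mul(-8, Mul(Rational(2, 9), Pow(Add(1, Pow(-7, 2)), -1), Add(-3, Mul(-2, Pow(-7, 2))))) = Mul(-8, Mul(Rational(2, 9), Pow(Add(1, 49), -1), Add(-3, Mul(-2, 49)))) = Mul(-8, Mul(Rational(2, 9), Pow(50, -1), Add(-3, -98))) = Mul(-8, Mul(Rational(2, 9), Rational(1, 50), -101)) = Mul(-8, Rational(-101, 225)) = Rational(808, 225)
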